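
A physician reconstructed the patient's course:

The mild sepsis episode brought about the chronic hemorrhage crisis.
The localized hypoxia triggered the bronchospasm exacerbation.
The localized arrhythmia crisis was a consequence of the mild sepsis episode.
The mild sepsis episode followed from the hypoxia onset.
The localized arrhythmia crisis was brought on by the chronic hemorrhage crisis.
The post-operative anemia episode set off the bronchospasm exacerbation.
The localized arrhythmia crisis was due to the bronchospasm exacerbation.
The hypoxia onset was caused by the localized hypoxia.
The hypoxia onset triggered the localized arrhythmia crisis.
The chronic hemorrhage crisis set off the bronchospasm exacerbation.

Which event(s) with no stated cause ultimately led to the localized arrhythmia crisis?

Tracing upstream from the localized arrhythmia crisis: the localized arrhythmia crisis ← the hypoxia onset ← the localized hypoxia.
A separate upstream branch: the localized arrhythmia crisis ← the bronchospasm exacerbation ← the post-operative anemia episode.
Each of those chain origins has no stated cause.

the localized hypoxia, the post-operative anemia episode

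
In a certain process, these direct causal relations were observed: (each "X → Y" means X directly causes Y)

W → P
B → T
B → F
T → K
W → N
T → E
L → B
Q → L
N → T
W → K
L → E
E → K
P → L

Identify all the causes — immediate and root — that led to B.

L, P, Q, W

Immediate cause of B: L.
Further upstream: W, P, Q.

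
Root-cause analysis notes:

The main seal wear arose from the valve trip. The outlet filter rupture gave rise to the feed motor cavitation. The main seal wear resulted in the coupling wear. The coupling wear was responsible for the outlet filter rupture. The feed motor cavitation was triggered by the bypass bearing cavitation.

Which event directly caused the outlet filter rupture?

the coupling wear

Upstream contributors include the valve trip, the main seal wear, but only the coupling wear feeds directly into the outlet filter rupture.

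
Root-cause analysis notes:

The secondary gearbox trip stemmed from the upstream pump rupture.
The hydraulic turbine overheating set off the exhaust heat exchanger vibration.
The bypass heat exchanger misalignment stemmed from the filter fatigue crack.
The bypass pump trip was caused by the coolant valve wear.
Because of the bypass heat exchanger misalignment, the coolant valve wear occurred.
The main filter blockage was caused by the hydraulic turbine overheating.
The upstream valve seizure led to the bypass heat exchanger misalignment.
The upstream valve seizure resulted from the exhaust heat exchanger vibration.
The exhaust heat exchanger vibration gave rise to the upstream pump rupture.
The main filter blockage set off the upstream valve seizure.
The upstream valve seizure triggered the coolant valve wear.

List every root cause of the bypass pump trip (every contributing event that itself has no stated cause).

Tracing upstream from the bypass pump trip: the bypass pump trip ← the coolant valve wear ← the upstream valve seizure ← the main filter blockage ← the hydraulic turbine overheating.
A separate upstream branch: the bypass pump trip ← the coolant valve wear ← the bypass heat exchanger misalignment ← the filter fatigue crack.
Each of those chain origins has no stated cause.

the filter fatigue crack, the hydraulic turbine overheating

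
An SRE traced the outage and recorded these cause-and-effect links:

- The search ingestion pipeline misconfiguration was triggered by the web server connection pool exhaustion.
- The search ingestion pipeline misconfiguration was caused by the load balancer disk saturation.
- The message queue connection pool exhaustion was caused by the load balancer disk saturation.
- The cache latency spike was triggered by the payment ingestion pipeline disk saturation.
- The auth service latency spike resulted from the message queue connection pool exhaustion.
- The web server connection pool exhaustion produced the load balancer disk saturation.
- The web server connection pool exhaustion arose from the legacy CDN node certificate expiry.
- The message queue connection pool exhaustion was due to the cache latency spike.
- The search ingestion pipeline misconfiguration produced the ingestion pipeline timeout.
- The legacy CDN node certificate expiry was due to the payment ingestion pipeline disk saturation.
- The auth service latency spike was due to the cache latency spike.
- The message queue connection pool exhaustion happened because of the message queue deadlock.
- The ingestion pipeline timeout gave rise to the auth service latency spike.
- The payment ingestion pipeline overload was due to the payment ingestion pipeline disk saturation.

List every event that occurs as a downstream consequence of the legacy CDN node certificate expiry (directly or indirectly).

the auth service latency spike, the ingestion pipeline timeout, the load balancer disk saturation, the message queue connection pool exhaustion, the search ingestion pipeline misconfiguration, the web server connection pool exhaustion

Direct effects: the web server connection pool exhaustion.
2 steps out: the load balancer disk saturation, the search ingestion pipeline misconfiguration.
3 steps out: the message queue connection pool exhaustion, the ingestion pipeline timeout.
4 steps out: the auth service latency spike.
Not reachable from it: the payment ingestion pipeline disk saturation, the cache latency spike, the payment ingestion pipeline overload, the message queue deadlock.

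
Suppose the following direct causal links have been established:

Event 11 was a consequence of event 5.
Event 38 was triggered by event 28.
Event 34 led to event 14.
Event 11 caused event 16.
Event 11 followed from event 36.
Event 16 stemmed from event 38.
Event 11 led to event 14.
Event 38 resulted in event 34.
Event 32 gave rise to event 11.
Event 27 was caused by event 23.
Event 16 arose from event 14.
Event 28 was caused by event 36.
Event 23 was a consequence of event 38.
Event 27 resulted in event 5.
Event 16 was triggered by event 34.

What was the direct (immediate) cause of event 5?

Upstream contributors include event 36, event 28, event 38, event 23, but only event 27 feeds directly into event 5.

event 27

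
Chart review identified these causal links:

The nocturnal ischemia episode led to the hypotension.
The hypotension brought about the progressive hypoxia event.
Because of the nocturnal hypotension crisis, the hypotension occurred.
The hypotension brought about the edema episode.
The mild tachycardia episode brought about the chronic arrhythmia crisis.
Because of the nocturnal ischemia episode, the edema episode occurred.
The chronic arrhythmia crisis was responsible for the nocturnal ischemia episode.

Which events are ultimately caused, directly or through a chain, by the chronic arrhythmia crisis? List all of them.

Direct effects: the nocturnal ischemia episode.
2 steps out: the hypotension, the edema episode.
3 steps out: the progressive hypoxia event.
Not reachable from it: the mild tachycardia episode, the nocturnal hypotension crisis.

the edema episode, the hypotension, the nocturnal ischemia episode, the progressive hypoxia event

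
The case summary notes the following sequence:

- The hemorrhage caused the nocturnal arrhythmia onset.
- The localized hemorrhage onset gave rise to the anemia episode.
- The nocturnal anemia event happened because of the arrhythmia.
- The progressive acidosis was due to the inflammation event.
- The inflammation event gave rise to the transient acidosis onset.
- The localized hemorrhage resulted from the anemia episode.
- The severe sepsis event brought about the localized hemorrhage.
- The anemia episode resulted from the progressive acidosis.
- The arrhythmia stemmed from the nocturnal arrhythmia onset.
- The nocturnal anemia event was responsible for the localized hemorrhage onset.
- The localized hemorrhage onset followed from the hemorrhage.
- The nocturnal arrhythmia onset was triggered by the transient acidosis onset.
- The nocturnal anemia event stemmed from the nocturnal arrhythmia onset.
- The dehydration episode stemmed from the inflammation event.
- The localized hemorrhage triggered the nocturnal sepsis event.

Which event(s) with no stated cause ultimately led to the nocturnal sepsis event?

the hemorrhage, the inflammation event, the severe sepsis event

Tracing upstream from the nocturnal sepsis event: the nocturnal sepsis event ← the localized hemorrhage ← the anemia episode ← the progressive acidosis ← the inflammation event.
A separate upstream branch: the nocturnal sepsis event ← the localized hemorrhage ← the anemia episode ← the localized hemorrhage onset ← the hemorrhage.
A separate upstream branch: the nocturnal sepsis event ← the localized hemorrhage ← the severe sepsis event.
Each of those chain origins has no stated cause.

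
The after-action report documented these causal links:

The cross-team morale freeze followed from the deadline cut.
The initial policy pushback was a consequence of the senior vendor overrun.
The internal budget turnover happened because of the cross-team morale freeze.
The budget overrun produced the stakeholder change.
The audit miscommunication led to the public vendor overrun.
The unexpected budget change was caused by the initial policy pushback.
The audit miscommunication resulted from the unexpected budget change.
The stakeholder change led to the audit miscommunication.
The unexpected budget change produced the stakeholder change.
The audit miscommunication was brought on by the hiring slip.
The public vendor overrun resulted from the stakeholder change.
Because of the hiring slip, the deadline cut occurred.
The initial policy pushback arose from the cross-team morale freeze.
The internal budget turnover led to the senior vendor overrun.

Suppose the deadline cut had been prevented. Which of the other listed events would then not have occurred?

the cross-team morale freeze, the initial policy pushback, the internal budget turnover, the senior vendor overrun, the unexpected budget change

Downstream of the deadline cut: the cross-team morale freeze, the internal budget turnover, the senior vendor overrun, the initial policy pushback, the unexpected budget change, the stakeholder change, the audit miscommunication, the public vendor overrun.
Of those, still caused via another path: the stakeholder change, the audit miscommunication, the public vendor overrun.
The remainder have no surviving cause.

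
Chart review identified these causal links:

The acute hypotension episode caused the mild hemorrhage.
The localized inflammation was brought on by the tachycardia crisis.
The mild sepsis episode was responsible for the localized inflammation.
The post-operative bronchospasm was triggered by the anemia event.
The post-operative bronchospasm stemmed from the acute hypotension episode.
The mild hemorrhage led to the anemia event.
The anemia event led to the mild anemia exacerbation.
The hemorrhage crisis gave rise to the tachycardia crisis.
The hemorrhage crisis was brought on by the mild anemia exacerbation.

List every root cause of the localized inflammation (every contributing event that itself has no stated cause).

the acute hypotension episode, the mild sepsis episode

Tracing upstream from the localized inflammation: the localized inflammation ← the tachycardia crisis ← the hemorrhage crisis ← the mild anemia exacerbation ← the anemia event ← the mild hemorrhage ← the acute hypotension episode.
A separate upstream branch: the localized inflammation ← the mild sepsis episode.
Each of those chain origins has no stated cause.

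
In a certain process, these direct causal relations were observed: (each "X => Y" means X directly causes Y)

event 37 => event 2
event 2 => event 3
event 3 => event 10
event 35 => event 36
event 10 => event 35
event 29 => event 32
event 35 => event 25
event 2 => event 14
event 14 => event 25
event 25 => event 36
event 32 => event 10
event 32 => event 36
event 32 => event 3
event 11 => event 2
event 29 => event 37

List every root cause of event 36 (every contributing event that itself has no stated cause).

Tracing upstream from event 36: event 36 ← event 32 ← event 29.
A separate upstream branch: event 36 ← event 25 ← event 14 ← event 2 ← event 11.
Each of those chain origins has no stated cause.

event 11, event 29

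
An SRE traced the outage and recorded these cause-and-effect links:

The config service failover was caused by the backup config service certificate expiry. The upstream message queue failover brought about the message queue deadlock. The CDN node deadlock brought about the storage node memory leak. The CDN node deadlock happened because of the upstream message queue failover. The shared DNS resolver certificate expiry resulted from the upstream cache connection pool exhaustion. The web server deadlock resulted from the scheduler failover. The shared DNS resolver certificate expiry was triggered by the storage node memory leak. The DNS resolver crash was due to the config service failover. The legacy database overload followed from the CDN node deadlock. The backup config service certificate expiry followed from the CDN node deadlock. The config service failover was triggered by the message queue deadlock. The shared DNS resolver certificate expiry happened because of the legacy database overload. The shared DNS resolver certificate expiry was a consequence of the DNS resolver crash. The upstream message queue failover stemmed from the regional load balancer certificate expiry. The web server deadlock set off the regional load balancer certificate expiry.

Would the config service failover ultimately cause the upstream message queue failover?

No

The config service failover leads to the DNS resolver crash, the shared DNS resolver certificate expiry; the upstream message queue failover is not among them.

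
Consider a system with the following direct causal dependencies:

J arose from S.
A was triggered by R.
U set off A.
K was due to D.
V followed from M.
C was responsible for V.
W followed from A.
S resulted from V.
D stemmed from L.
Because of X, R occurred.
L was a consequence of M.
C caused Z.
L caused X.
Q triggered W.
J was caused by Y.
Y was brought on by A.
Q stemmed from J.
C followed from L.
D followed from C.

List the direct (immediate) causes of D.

Upstream contributors include M, but only C, L feed directly into D.

C, L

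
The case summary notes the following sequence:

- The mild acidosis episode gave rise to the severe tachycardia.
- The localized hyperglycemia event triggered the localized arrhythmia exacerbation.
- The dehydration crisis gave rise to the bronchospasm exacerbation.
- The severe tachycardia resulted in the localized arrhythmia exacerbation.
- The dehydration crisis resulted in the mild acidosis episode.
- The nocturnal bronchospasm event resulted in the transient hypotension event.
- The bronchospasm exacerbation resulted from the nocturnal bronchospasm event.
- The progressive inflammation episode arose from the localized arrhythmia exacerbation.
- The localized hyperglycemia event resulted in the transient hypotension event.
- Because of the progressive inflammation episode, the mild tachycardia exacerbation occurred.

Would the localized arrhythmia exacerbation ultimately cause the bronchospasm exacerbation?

No

The localized arrhythmia exacerbation leads to the progressive inflammation episode, the mild tachycardia exacerbation; the bronchospasm exacerbation is not among them.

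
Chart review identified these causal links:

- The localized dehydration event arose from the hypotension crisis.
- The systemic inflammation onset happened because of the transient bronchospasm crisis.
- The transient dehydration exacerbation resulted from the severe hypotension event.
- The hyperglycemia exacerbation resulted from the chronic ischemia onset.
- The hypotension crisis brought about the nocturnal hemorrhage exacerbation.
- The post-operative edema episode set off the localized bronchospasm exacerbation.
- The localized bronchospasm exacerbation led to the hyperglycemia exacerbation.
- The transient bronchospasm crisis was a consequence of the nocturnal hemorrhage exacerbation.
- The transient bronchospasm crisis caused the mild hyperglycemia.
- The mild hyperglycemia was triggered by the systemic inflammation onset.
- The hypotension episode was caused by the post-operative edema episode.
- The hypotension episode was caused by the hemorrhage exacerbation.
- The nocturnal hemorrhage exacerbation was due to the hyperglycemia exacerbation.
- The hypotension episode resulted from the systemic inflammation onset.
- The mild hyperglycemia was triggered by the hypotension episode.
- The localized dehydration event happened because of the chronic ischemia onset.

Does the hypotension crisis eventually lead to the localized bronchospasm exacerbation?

No

The hypotension crisis leads to the nocturnal hemorrhage exacerbation, the localized dehydration event, the transient bronchospasm crisis, the systemic inflammation onset, the hypotension episode, the mild hyperglycemia; the localized bronchospasm exacerbation is not among them.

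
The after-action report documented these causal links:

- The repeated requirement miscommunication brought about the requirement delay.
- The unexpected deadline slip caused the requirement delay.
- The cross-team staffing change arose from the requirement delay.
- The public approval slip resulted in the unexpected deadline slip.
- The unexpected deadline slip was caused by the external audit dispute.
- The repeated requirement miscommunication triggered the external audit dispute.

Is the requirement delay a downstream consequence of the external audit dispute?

Yes

There is a causal chain: the external audit dispute → the unexpected deadline slip → the requirement delay.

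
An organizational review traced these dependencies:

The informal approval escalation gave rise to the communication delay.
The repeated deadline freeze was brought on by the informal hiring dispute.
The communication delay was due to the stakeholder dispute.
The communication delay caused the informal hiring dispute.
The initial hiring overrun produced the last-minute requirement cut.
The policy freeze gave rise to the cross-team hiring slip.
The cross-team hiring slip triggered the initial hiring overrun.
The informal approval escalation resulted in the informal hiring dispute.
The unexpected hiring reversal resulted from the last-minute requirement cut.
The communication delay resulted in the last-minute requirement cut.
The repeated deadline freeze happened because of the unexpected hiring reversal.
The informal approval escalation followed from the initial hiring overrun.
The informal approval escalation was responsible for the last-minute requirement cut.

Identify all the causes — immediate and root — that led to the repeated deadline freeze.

Immediate causes of the repeated deadline freeze: the unexpected hiring reversal, the informal hiring dispute.
Further upstream: the policy freeze, the cross-team hiring slip, the initial hiring overrun, the informal approval escalation, the communication delay, the last-minute requirement cut, the stakeholder dispute.

the communication delay, the cross-team hiring slip, the informal approval escalation, the informal hiring dispute, the initial hiring overrun, the last-minute requirement cut, the policy freeze, the stakeholder dispute, the unexpected hiring reversal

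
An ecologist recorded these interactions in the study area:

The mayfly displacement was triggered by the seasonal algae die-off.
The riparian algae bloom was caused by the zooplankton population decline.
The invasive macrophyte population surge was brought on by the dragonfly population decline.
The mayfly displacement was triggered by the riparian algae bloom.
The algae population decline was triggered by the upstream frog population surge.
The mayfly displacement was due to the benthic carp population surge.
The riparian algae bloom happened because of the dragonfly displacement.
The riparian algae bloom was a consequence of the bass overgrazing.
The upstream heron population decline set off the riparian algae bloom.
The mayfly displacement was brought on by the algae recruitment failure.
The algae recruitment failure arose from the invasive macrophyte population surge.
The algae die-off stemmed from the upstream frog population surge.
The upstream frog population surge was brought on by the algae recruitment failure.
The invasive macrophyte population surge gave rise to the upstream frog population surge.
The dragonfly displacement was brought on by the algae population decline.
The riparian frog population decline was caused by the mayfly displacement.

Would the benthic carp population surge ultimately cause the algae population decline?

The benthic carp population surge leads to the mayfly displacement, the riparian frog population decline; the algae population decline is not among them.

No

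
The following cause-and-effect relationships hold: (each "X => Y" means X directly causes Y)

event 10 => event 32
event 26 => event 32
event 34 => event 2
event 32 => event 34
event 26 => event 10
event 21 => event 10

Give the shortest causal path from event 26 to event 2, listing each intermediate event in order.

event 26 → event 32 → event 34 → event 2

event 26 → event 32
event 32 → event 34
event 34 → event 2
Length: 3 steps.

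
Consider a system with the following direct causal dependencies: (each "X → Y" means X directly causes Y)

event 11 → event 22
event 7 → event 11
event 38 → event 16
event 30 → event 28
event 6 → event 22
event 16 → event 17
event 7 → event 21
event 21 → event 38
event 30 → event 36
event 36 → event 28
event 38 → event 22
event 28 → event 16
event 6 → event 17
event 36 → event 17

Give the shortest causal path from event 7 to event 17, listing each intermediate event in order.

event 7 → event 21 → event 38 → event 16 → event 17

event 7 → event 21
event 21 → event 38
event 38 → event 16
event 16 → event 17
Length: 4 steps.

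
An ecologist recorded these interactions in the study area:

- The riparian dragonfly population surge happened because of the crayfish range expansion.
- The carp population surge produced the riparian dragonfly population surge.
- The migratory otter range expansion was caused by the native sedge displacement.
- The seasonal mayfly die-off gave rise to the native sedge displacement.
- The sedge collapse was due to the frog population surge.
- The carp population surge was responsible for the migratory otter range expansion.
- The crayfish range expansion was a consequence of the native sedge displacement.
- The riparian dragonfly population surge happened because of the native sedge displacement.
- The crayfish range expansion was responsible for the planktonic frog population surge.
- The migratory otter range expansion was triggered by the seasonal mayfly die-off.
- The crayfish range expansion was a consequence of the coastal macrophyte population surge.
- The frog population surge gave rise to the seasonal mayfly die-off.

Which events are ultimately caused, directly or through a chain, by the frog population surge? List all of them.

the crayfish range expansion, the migratory otter range expansion, the native sedge displacement, the planktonic frog population surge, the riparian dragonfly population surge, the seasonal mayfly die-off, the sedge collapse

Direct effects: the seasonal mayfly die-off, the sedge collapse.
2 steps out: the native sedge displacement, the migratory otter range expansion.
3 steps out: the crayfish range expansion, the riparian dragonfly population surge.
4 steps out: the planktonic frog population surge.
Not reachable from it: the carp population surge, the coastal macrophyte population surge.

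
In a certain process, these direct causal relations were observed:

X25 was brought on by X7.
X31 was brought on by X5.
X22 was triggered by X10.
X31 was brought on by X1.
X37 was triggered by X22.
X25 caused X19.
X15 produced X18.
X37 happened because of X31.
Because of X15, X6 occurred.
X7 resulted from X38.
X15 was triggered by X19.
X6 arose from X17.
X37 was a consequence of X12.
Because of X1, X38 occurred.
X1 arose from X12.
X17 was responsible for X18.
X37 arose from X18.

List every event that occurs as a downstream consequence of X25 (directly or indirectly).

X15, X18, X19, X37, X6

Direct effects: X19.
2 steps out: X15.
3 steps out: X18, X6.
4 steps out: X37.
Not reachable from it: X12, X1, X38, X7, X5, X10, X31, X17, X22.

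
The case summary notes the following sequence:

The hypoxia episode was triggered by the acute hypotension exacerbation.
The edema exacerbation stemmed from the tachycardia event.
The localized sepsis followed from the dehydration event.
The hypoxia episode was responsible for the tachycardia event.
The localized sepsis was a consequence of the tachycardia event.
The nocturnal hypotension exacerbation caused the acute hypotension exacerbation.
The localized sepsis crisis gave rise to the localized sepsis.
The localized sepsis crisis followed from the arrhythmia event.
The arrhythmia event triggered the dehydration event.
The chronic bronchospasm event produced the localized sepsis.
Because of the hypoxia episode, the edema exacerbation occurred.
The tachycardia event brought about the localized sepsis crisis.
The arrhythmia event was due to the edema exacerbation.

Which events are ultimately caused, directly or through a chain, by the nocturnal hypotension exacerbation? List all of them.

Direct effects: the acute hypotension exacerbation.
2 steps out: the hypoxia episode.
3 steps out: the tachycardia event, the edema exacerbation.
4 steps out: the arrhythmia event, the localized sepsis crisis, the localized sepsis.
5 steps out: the dehydration event.
Not reachable from it: the chronic bronchospasm event.

the acute hypotension exacerbation, the arrhythmia event, the dehydration event, the edema exacerbation, the hypoxia episode, the localized sepsis, the localized sepsis crisis, the tachycardia event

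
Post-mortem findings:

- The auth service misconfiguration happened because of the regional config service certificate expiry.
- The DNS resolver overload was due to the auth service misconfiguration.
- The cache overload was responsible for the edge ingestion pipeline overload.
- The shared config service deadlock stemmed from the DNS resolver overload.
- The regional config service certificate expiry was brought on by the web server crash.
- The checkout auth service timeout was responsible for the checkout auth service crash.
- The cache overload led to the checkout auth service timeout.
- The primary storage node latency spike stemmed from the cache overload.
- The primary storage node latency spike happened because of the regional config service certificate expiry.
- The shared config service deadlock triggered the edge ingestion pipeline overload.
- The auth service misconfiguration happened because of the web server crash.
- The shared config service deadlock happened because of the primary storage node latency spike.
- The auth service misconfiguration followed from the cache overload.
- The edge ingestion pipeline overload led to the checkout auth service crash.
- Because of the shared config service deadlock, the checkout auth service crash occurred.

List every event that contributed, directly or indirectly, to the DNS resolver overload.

the auth service misconfiguration, the cache overload, the regional config service certificate expiry, the web server crash

Immediate cause of the DNS resolver overload: the auth service misconfiguration.
Further upstream: the web server crash, the regional config service certificate expiry, the cache overload.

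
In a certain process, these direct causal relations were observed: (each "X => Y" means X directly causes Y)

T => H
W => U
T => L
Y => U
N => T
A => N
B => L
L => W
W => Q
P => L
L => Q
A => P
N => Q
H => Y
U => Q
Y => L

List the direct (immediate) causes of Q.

L, N, U, W

Upstream contributors include A, P, T, H, Y, B, but only L, N, U, W feed directly into Q.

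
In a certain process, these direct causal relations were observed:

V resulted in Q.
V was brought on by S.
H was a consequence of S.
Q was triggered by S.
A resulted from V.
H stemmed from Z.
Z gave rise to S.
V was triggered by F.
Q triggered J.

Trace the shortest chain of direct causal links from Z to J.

Z → S → Q → J

Z → S
S → Q
Q → J
Length: 3 steps.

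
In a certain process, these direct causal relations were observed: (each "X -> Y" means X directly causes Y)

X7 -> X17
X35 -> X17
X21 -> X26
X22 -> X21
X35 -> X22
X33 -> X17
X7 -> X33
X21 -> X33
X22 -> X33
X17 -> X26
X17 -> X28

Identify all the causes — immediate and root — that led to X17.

X21, X22, X33, X35, X7

Immediate causes of X17: X35, X7, X33.
Further upstream: X22, X21.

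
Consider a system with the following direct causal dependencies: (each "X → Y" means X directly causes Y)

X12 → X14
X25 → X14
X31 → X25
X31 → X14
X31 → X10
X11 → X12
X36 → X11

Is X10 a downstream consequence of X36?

No

X36 leads to X11, X12, X14; X10 is not among them.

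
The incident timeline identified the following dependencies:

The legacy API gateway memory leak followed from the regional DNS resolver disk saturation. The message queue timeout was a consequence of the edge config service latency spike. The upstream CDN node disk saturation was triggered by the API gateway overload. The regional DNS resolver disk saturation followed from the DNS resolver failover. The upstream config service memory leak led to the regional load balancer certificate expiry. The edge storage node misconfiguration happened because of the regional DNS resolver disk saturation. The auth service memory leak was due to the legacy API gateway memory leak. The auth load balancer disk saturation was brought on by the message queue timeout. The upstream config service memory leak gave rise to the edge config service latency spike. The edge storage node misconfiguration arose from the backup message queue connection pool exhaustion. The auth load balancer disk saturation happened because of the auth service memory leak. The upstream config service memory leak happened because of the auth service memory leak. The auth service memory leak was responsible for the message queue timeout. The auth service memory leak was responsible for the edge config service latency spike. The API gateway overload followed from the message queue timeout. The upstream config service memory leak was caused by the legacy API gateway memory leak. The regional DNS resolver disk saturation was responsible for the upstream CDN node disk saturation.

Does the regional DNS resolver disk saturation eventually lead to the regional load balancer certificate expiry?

There is a causal chain: the regional DNS resolver disk saturation → the legacy API gateway memory leak → the upstream config service memory leak → the regional load balancer certificate expiry.

Yes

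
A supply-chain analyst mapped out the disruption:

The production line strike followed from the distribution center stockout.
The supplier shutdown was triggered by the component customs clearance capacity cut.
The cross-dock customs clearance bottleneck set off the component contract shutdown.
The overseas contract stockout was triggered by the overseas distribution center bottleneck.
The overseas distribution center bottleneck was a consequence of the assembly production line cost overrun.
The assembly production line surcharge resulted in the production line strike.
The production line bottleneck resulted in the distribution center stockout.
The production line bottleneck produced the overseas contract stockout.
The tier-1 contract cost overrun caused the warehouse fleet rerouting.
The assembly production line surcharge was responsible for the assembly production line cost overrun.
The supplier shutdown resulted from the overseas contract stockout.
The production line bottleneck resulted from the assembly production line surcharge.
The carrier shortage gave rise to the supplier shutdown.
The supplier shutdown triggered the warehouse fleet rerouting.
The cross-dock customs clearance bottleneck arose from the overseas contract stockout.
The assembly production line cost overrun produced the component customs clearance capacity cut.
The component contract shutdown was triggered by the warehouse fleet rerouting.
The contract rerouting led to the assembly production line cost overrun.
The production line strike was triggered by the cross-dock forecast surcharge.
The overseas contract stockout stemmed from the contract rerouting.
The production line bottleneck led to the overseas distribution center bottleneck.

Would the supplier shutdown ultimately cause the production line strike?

No

The supplier shutdown leads to the warehouse fleet rerouting, the component contract shutdown; the production line strike is not among them.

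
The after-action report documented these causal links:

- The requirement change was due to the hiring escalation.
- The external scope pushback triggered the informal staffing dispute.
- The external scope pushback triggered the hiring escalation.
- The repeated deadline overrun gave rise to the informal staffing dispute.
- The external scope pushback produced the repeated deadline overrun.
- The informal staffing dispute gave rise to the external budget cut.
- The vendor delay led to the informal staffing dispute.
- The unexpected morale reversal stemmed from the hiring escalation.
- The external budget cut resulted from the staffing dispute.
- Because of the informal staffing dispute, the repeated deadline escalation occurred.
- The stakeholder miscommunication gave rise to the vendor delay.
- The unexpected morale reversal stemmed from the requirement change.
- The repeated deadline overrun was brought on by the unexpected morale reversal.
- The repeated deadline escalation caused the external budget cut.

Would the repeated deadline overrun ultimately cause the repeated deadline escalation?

There is a causal chain: the repeated deadline overrun → the informal staffing dispute → the repeated deadline escalation.

Yes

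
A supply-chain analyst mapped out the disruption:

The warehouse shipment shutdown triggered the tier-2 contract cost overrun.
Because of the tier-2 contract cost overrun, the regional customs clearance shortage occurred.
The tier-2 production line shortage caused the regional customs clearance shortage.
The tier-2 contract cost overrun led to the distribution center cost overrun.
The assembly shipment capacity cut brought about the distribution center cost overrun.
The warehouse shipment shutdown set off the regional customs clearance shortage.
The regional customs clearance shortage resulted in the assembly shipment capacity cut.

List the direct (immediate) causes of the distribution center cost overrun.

the assembly shipment capacity cut, the tier-2 contract cost overrun

Upstream contributors include the warehouse shipment shutdown, the regional customs clearance shortage, the tier-2 production line shortage, but only the assembly shipment capacity cut, the tier-2 contract cost overrun feed directly into the distribution center cost overrun.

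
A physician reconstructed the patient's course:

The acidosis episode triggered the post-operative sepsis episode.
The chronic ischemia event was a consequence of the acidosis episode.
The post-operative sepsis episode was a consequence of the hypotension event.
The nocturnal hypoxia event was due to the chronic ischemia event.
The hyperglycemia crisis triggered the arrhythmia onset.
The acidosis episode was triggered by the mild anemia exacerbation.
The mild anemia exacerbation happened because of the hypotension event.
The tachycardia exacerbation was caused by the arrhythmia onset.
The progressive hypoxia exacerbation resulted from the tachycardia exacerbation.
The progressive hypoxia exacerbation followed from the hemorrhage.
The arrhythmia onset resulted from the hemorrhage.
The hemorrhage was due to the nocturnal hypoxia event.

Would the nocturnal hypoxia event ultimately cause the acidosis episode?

No

The nocturnal hypoxia event leads to the hemorrhage, the arrhythmia onset, the tachycardia exacerbation, the progressive hypoxia exacerbation; the acidosis episode is not among them.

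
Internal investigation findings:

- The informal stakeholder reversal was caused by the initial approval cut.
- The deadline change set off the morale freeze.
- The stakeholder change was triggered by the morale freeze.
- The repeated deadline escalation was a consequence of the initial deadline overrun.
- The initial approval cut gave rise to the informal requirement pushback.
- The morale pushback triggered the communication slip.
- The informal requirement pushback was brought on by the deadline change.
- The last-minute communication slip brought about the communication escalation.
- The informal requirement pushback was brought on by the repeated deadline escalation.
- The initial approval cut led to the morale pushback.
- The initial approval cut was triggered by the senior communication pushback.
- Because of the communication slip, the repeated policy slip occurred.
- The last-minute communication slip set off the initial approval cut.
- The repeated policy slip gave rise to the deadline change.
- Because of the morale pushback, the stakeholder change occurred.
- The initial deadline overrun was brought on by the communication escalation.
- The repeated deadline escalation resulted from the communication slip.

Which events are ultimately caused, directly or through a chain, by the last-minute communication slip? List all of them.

the communication escalation, the communication slip, the deadline change, the informal requirement pushback, the informal stakeholder reversal, the initial approval cut, the initial deadline overrun, the morale freeze, the morale pushback, the repeated deadline escalation, the repeated policy slip, the stakeholder change

Direct effects: the initial approval cut, the communication escalation.
2 steps out: the morale pushback, the initial deadline overrun, the informal stakeholder reversal, the informal requirement pushback.
3 steps out: the communication slip, the repeated deadline escalation, the stakeholder change.
4 steps out: the repeated policy slip.
5 steps out: the deadline change.
6 steps out: the morale freeze.
Not reachable from it: the senior communication pushback.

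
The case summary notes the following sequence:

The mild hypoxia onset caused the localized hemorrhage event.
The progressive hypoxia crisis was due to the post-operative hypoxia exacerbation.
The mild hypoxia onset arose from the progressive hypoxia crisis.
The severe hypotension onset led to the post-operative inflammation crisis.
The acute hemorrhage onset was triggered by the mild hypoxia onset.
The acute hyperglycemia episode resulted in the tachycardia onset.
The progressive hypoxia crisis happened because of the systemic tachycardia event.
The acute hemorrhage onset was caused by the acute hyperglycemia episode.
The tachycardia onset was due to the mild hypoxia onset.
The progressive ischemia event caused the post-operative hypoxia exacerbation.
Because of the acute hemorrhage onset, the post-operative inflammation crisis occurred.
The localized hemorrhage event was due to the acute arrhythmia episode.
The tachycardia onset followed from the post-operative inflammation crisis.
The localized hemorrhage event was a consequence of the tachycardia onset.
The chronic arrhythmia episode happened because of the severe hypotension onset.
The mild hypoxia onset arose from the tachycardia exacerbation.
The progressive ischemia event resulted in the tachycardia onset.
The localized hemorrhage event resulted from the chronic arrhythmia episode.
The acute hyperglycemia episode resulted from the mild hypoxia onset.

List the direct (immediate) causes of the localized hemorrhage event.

the acute arrhythmia episode, the chronic arrhythmia episode, the mild hypoxia onset, the tachycardia onset

Upstream contributors include the tachycardia exacerbation, the systemic tachycardia event, the progressive ischemia event, the post-operative hypoxia exacerbation, the progressive hypoxia crisis, the severe hypotension onset, the acute hyperglycemia episode, the acute hemorrhage onset, the post-operative inflammation crisis, but only the acute arrhythmia episode, the chronic arrhythmia episode, the mild hypoxia onset, the tachycardia onset feed directly into the localized hemorrhage event.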